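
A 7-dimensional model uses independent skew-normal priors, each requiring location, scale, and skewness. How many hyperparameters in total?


Per parameter: 3 (location, scale, and skewness).
Total = 7 * 3 = 21

21


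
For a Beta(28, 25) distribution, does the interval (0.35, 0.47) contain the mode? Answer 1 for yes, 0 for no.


Mode of Beta(a,b) = (a-1)/(a+b-2)
= (28-1)/(28+25-2) = 0.5294
Check: 0.35 <= 0.5294 <= 0.47?
Result: 0

0


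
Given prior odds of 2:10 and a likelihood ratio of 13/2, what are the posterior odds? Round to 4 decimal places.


Posterior odds = prior odds * LR
Prior odds = 2/10 = 0.2
LR = 13/2 = 6.5
Posterior odds = 0.2 * 6.5 = 1.3

1.3


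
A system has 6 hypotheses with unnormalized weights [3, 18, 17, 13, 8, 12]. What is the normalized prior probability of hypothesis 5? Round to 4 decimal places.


The normalized prior is the weight divided by the total.
Total weight = 71
P(H5) = 8 / 71 = 0.1127

0.1127


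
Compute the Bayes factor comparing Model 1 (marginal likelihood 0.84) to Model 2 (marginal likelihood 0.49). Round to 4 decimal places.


BF12 = marginal likelihood of M1 / marginal likelihood of M2
= 0.84/0.49
= 1.7143

1.7143


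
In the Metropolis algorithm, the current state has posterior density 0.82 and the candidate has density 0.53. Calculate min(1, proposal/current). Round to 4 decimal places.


Ratio = 0.53/0.82 = 0.6463
Acceptance probability = min(1, 0.6463)
= 0.6463

0.6463


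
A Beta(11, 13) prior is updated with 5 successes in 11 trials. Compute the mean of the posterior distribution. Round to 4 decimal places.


After update: Beta(16, 19)
Mean = 16 / (16 + 19) = 16 / 35
= 0.4571

0.4571


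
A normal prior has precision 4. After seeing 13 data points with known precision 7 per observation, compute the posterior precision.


In the conjugate normal model, precisions add:
tau_posterior = tau_prior + n * tau_data
= 4 + 13*7 = 95

95


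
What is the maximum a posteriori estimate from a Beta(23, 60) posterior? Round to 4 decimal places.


The MAP estimate equals the mode of the distribution.
Mode of Beta(a,b) = (a-1)/(a+b-2)
= 22/81
= 0.2716

0.2716


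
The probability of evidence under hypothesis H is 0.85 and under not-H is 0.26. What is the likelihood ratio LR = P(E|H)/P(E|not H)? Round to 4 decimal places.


LR = 0.85 / 0.26
= 3.2692

3.2692


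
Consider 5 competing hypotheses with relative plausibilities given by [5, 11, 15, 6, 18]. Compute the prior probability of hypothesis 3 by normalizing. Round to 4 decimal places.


Sum of weights = 5 + 11 + 15 + 6 + 18 = 55
Normalized prior for H3 = 15 / 55
= 0.2727

0.2727


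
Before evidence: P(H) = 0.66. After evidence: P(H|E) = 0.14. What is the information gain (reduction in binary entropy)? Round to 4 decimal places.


Prior entropy = 0.9248
Posterior entropy = 0.5842
Information gain = 0.9248 - 0.5842 = 0.3406

0.3406


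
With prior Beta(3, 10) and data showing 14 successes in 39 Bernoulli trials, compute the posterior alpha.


Conjugate update: alpha_posterior = alpha_prior + k
= 3 + 14 = 17

17


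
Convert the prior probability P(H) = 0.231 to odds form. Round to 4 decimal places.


P(not H) = 1 - 0.231 = 0.769
Odds = 0.231 / 0.769 = 0.3004

0.3004


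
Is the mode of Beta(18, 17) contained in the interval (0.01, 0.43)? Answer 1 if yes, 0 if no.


Mode = (a-1)/(a+b-2) = 17/33 = 0.5152
Interval: (0.01, 0.43)
Contains mode? 0

0


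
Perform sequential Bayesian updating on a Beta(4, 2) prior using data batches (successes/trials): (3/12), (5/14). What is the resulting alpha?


Accumulate successes: 8
Posterior alpha = prior alpha + sum of successes
= 4 + 8 = 12

12


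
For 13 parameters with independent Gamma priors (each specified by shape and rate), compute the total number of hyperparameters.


A Gamma prior has 2 hyperparameters per parameter.
Total = 13 * 2 = 26

26


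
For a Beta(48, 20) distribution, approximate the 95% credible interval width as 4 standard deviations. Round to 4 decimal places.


Variance of Beta(a,b) = ab / ((a+b)^2 * (a+b+1))
= 48*20 / ((68)^2 * 69)
= 0.003
SD = sqrt(0.003) = 0.0549
Width = 4 * SD = 0.2194

0.2194


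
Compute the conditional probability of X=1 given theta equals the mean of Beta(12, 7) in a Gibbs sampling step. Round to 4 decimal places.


Mean of Beta(12, 7) = 0.6316
P(X=1 | theta=0.6316) = 0.6316

0.6316


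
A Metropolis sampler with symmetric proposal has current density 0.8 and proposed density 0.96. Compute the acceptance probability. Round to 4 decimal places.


For symmetric proposals, acceptance = min(1, pi(x*)/pi(x))
= min(1, 0.96/0.8)
= min(1, 1.2) = 1.0

1.0


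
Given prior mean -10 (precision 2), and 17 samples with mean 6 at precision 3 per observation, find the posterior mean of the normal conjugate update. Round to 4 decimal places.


The posterior mean is a precision-weighted average of prior and data.
Post. prec. = 2 + 51 = 53
Post. mean = (-20 + 306)/53 = 286/53 = 5.3962

5.3962


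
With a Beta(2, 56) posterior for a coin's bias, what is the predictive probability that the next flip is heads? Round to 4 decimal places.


The predictive probability equals the posterior mean.
P(next = heads) = alpha / (alpha + beta)
= 2 / 58 = 0.0345

0.0345


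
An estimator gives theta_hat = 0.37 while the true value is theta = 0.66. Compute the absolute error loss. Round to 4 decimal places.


The absolute error loss is |theta_hat - theta|
= |0.37 - 0.66|
= 0.29

0.29


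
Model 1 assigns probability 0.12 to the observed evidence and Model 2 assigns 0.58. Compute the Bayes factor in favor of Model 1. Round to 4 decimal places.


BF = P(data|M1) / P(data|M2)
= 0.12 / 0.58 = 0.2069

0.2069


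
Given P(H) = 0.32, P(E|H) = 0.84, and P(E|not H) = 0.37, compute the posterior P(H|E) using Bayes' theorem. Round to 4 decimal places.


By Bayes' theorem: P(H|E) = P(E|H)*P(H) / P(E)
P(E) = P(E|H)*P(H) + P(E|not H)*P(not H)
P(E) = 0.84*0.32 + 0.37*0.68 = 0.5204
P(H|E) = 0.84*0.32 / 0.5204 = 0.5165

0.5165


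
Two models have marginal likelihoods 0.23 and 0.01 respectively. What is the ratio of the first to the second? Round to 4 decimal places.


Evidence ratio = 0.23 / 0.01
= 23.0

23.0


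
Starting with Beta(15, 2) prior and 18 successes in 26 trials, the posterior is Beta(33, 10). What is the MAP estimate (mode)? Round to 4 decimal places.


The mode of Beta(a, b) when a > 1 and b > 1 is (a-1)/(a+b-2)
= (33 - 1) / (33 + 10 - 2)
= 32 / 41
= 0.7805

0.7805


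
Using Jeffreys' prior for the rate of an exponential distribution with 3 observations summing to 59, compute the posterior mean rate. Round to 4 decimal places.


Jeffreys' prior leads to posterior Gamma(3, 59).
Mean = 3/59 = 0.0508

0.0508


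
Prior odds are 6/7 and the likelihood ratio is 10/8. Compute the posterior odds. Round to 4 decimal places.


Posterior odds = prior odds * likelihood ratio
= (6/7) * (10/8)
= 60 / 56
= 1.0714

1.0714


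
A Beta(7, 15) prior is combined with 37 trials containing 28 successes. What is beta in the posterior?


In conjugate updating:
beta_posterior = beta_prior + (n - k)
= 15 + (37 - 28)
= 15 + 9 = 24

24


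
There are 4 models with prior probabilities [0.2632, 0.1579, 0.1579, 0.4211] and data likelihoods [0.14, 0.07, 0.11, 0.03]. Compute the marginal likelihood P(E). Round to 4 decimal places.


P(E) = sum over models of P(M_i) * P(E|M_i)
= 0.2632*0.14 + 0.1579*0.07 + 0.1579*0.11 + 0.4211*0.03
= 0.0779

0.0779


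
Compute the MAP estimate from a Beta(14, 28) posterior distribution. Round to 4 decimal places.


MAP = mode of Beta distribution
= (alpha - 1)/(alpha + beta - 2)
= (14-1)/(14+28-2)
= 13/40 = 0.325

0.325


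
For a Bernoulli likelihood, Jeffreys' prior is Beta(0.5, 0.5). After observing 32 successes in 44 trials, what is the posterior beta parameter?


Jeffreys' prior for Bernoulli is Beta(0.5, 0.5).
Posterior is Beta(0.5 + k, 0.5 + n - k).
Posterior beta = 0.5 + (n - k) = 0.5 + 12 = 12.5

12.5


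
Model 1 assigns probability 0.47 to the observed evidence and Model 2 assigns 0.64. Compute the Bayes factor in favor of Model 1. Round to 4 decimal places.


BF = P(data|M1) / P(data|M2)
= 0.47 / 0.64 = 0.7344

0.7344


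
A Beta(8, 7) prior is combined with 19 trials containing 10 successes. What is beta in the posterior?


In conjugate updating:
beta_posterior = beta_prior + (n - k)
= 7 + (19 - 10)
= 7 + 9 = 16

16


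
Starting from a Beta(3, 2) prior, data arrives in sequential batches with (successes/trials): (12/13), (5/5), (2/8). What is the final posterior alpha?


In sequential Bayesian updating, we sum all successes.
Total successes = 19
Final alpha = 3 + 19 = 22

22


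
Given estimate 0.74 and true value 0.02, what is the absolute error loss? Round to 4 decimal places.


Absolute error = |estimate - true|
= |0.72| = 0.72

0.72


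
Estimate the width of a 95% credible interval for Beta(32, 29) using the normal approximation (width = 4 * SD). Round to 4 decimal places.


For Beta(a,b): Var = ab/((a+b)^2(a+b+1))
Var = 0.004, SD = 0.0634
Approximate 95% CI width = 4 * 0.0634 = 0.2537

0.2537


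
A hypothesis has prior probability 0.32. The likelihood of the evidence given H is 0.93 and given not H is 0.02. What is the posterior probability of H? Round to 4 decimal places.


Using Bayes' theorem:
P(E) = 0.32 * 0.93 + 0.68 * 0.02
P(E) = 0.3112
P(H|E) = (0.32 * 0.93) / 0.3112 = 0.9563

0.9563


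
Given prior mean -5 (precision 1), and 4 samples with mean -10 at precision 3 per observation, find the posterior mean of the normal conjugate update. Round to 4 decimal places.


The posterior mean is a precision-weighted average of prior and data.
Post. prec. = 1 + 12 = 13
Post. mean = (-5 + -120)/13 = -125/13 = -9.6154

-9.6154


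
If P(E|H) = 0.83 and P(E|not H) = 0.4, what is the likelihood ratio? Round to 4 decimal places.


Likelihood ratio = P(E|H) / P(E|not H)
= 0.83 / 0.4
= 2.075

2.075


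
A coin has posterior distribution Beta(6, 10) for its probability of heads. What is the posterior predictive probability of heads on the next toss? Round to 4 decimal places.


Posterior predictive = E[theta] = alpha/(alpha+beta)
= 6/16
= 0.375

0.375


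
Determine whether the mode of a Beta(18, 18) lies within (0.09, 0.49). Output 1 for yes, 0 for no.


First find the mode: (a-1)/(a+b-2) = 0.5
Is 0.5 in (0.09, 0.49)? 0

0


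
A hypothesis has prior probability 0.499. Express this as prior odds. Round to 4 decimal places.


Odds = P(H) / P(not H) = 0.499 / 0.501
= 0.996

0.996


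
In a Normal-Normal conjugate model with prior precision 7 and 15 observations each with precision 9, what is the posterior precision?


Posterior precision = prior precision + n * observation precision
= 7 + 15 * 9
= 7 + 135 = 142

142


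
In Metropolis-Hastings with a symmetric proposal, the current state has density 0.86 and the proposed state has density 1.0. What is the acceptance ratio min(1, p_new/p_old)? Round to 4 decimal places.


Ratio = p_new / p_old = 1.0 / 0.86 = 1.1628
Acceptance = min(1, 1.1628) = 1.0

1.0


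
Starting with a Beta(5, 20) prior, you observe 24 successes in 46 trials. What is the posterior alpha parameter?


For a Beta-Binomial conjugate model:
Posterior alpha = prior alpha + number of successes
= 5 + 24 = 29

29


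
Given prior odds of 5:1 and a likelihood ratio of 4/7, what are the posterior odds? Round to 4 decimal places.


Posterior odds = prior odds * LR
Prior odds = 5/1 = 5.0
LR = 4/7 = 0.5714
Posterior odds = 5.0 * 0.5714 = 2.8571

2.8571


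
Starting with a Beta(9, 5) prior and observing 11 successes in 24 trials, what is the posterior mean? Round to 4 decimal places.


Posterior parameters: alpha = 9 + 11 = 20
beta = 5 + 13 = 18
Posterior mean = alpha / (alpha + beta) = 20 / 38
= 0.5263

0.5263


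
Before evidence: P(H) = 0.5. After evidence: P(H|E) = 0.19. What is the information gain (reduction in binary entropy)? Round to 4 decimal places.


Prior entropy = 1.0
Posterior entropy = 0.7015
Information gain = 1.0 - 0.7015 = 0.2985

0.2985


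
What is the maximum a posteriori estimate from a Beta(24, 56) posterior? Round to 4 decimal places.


The MAP estimate equals the mode of the distribution.
Mode of Beta(a,b) = (a-1)/(a+b-2)
= 23/78
= 0.2949

0.2949


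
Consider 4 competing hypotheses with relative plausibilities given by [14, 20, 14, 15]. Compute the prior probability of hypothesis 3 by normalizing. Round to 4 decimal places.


Sum of weights = 14 + 20 + 14 + 15 = 63
Normalized prior for H3 = 14 / 63
= 0.2222

0.2222


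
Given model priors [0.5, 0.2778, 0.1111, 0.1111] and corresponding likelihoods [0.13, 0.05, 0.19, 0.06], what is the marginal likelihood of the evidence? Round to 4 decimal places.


P(E) = sum_i P(M_i) P(E|M_i)
= 0.065 + 0.0139 + 0.0211 + 0.0067
= 0.1067

0.1067


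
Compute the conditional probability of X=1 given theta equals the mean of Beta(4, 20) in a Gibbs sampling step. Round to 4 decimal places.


Mean of Beta(4, 20) = 0.1667
P(X=1 | theta=0.1667) = 0.1667

0.1667


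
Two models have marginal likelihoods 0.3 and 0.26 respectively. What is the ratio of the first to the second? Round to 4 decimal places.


Evidence ratio = 0.3 / 0.26
= 1.1538

1.1538


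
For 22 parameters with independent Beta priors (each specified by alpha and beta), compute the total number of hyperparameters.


A Beta prior has 2 hyperparameters per parameter.
Total = 22 * 2 = 44

44


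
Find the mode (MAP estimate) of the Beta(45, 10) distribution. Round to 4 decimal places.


For Beta(a,b) with a,b > 1:
Mode = (a-1)/(a+b-2) = (45-1)/(55-2)
= 44/53 = 0.8302

0.8302


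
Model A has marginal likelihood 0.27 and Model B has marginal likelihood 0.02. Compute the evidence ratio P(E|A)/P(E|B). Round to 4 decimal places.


Evidence ratio = P(E|A) / P(E|B)
= 0.27 / 0.02
= 13.5

13.5


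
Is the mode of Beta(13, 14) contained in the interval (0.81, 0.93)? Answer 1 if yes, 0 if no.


Mode = (a-1)/(a+b-2) = 12/25 = 0.48
Interval: (0.81, 0.93)
Contains mode? 0

0


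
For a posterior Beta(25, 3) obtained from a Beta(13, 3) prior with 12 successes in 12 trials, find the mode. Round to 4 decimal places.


Mode = (alpha - 1) / (alpha + beta - 2)
= 24 / 26
= 0.9231

0.9231


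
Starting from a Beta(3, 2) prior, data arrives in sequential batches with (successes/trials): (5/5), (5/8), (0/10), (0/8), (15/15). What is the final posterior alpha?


In sequential Bayesian updating, we sum all successes.
Total successes = 25
Final alpha = 3 + 25 = 28

28


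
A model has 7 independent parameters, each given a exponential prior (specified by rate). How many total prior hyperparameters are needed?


Each exponential prior needs 1 hyperparameter (rate).
Total = 1 * 7 = 7

7


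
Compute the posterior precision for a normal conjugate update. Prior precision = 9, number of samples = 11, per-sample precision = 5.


tau_post = tau_0 + n * tau
= 9 + 11 * 5 = 64

64


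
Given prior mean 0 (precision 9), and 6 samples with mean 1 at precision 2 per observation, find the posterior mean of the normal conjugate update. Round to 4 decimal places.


The posterior mean is a precision-weighted average of prior and data.
Post. prec. = 9 + 12 = 21
Post. mean = (0 + 12)/21 = 12/21 = 0.5714

0.5714


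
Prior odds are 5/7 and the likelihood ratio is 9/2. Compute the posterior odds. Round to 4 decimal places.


Posterior odds = prior odds * likelihood ratio
= (5/7) * (9/2)
= 45 / 14
= 3.2143

3.2143


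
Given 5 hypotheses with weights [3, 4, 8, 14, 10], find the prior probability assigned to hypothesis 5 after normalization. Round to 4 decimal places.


To normalize, divide each weight by the sum of all weights.
Sum = 39
Prior(H5) = 10/39 = 0.2564

0.2564


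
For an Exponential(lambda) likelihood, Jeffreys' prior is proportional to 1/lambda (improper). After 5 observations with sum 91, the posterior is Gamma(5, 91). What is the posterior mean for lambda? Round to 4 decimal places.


Posterior = Gamma(n, sum_x) = Gamma(5, 91)
Posterior mean = shape/rate = 5/91
= 0.0549

0.0549


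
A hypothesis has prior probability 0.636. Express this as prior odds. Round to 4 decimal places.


Odds = P(H) / P(not H) = 0.636 / 0.364
= 1.7473

1.7473


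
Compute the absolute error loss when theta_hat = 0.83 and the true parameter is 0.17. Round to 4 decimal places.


L = |theta_hat - theta_true|
= |0.83 - 0.17| = 0.66

0.66


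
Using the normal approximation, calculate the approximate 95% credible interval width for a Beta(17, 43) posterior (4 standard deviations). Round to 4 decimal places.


Var(Beta) = 17*43/(60^2 * 61) = 0.0033
SD = 0.0577
Width ~ 4*SD = 0.2308

0.2308


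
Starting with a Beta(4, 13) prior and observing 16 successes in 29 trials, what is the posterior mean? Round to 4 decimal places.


Posterior parameters: alpha = 4 + 16 = 20
beta = 13 + 13 = 26
Posterior mean = alpha / (alpha + beta) = 20 / 46
= 0.4348

0.4348


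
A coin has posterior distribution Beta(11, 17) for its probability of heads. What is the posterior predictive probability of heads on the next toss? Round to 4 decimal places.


Posterior predictive = E[theta] = alpha/(alpha+beta)
= 11/28
= 0.3929

0.3929


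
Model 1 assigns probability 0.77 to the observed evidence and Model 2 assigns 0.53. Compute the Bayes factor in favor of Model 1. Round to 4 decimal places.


BF = P(data|M1) / P(data|M2)
= 0.77 / 0.53 = 1.4528

1.4528


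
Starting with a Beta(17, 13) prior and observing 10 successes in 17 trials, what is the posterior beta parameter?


Posterior beta = prior beta + failures
Failures = 17 - 10 = 7
beta_post = 13 + 7 = 20

20


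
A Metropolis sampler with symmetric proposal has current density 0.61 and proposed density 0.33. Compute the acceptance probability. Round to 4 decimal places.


For symmetric proposals, acceptance = min(1, pi(x*)/pi(x))
= min(1, 0.33/0.61)
= min(1, 0.541) = 0.541

0.541


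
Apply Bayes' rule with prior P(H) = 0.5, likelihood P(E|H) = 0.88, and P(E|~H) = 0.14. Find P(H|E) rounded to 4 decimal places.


Step 1: Compute marginal P(E) = P(E|H)P(H) + P(E|~H)P(~H)
= 0.88*0.5 + 0.14*0.5 = 0.51
Step 2: P(H|E) = P(E|H)P(H)/P(E) = 0.44/0.51
= 0.8627

0.8627


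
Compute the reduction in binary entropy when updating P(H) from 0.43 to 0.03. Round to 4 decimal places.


H_before = -p*log2(p) - (1-p)*log2(1-p) for p=0.43: 0.9858
H_after for p=0.03: 0.1944
Reduction = 0.9858 - 0.1944 = 0.7914

0.7914


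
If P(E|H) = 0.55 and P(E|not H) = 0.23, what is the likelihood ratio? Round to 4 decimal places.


Likelihood ratio = P(E|H) / P(E|not H)
= 0.55 / 0.23
= 2.3913

2.3913


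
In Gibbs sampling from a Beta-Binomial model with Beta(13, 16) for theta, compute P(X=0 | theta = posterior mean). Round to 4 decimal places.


Posterior mean = alpha/(alpha+beta) = 13/29 = 0.4483
P(X=0|theta=mean) = 1 - theta = 0.5517

0.5517


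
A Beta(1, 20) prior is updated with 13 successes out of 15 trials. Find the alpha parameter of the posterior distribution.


In the Beta-Binomial conjugate update:
alpha_post = alpha_prior + successes
= 1 + 13
= 14

14


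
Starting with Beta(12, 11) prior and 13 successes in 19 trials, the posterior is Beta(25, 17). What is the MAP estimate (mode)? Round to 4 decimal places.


The mode of Beta(a, b) when a > 1 and b > 1 is (a-1)/(a+b-2)
= (25 - 1) / (25 + 17 - 2)
= 24 / 40
= 0.6

0.6


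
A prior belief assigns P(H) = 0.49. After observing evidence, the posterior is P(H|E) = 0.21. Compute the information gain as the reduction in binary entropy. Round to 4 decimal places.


H(prior) = -0.49*log2(0.49) - 0.51*log2(0.51)
= 0.9997
H(post) = -0.21*log2(0.21) - 0.79*log2(0.79)
= 0.7415
IG = 0.9997 - 0.7415 = 0.2582

0.2582


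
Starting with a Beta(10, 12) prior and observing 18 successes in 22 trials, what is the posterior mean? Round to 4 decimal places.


Posterior parameters: alpha = 10 + 18 = 28
beta = 12 + 4 = 16
Posterior mean = alpha / (alpha + beta) = 28 / 44
= 0.6364

0.6364


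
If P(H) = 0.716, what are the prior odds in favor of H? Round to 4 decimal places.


Prior odds = P(H) / (1 - P(H))
= 0.716 / 0.284
= 2.5211

2.5211


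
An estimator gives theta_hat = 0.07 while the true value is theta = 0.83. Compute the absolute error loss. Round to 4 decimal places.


The absolute error loss is |theta_hat - theta|
= |0.07 - 0.83|
= 0.76

0.76


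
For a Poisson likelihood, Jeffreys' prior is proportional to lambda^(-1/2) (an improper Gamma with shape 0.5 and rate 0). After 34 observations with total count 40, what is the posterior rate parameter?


Jeffreys' prior for Poisson is proportional to lambda^(-1/2).
Posterior is Gamma(0.5 + S, 0 + n) = Gamma(0.5 + 40, 34).
Posterior rate = 0 + n = 34

34.0


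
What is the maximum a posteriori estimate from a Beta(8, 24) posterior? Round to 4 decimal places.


The MAP estimate equals the mode of the distribution.
Mode of Beta(a,b) = (a-1)/(a+b-2)
= 7/30
= 0.2333

0.2333


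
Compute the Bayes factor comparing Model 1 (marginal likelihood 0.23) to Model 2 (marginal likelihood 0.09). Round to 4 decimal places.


BF12 = marginal likelihood of M1 / marginal likelihood of M2
= 0.23/0.09
= 2.5556

2.5556


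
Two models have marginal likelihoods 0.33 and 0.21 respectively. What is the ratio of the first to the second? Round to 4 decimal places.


Evidence ratio = 0.33 / 0.21
= 1.5714

1.5714


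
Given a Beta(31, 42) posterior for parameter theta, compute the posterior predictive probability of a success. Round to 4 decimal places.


For a Beta-Bernoulli model, the predictive probability is the mean:
P(success) = 31/(31+42) = 31/73 = 0.4247

0.4247


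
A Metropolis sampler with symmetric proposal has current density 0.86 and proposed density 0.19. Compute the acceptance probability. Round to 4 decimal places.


For symmetric proposals, acceptance = min(1, pi(x*)/pi(x))
= min(1, 0.19/0.86)
= min(1, 0.2209) = 0.2209

0.2209


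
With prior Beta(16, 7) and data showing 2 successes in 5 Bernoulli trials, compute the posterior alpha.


Conjugate update: alpha_posterior = alpha_prior + k
= 16 + 2 = 18

18


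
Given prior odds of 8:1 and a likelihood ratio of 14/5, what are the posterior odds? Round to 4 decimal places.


Posterior odds = prior odds * LR
Prior odds = 8/1 = 8.0
LR = 14/5 = 2.8
Posterior odds = 8.0 * 2.8 = 22.4

22.4


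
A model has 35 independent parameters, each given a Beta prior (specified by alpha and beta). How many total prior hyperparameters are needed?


Each Beta prior needs 2 hyperparameters (alpha and beta).
Total = 2 * 35 = 70

70


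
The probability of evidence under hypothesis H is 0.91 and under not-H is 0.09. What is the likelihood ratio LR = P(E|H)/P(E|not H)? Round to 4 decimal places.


LR = 0.91 / 0.09
= 10.1111

10.1111


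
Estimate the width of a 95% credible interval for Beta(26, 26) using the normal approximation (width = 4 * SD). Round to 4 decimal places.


For Beta(a,b): Var = ab/((a+b)^2(a+b+1))
Var = 0.0047, SD = 0.0687
Approximate 95% CI width = 4 * 0.0687 = 0.2747

0.2747


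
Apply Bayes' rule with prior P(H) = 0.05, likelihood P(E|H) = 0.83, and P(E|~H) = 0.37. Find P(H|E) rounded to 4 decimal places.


Step 1: Compute marginal P(E) = P(E|H)P(H) + P(E|~H)P(~H)
= 0.83*0.05 + 0.37*0.95 = 0.393
Step 2: P(H|E) = P(E|H)P(H)/P(E) = 0.0415/0.393
= 0.1056

0.1056


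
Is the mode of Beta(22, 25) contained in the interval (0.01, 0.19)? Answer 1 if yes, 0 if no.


Mode = (a-1)/(a+b-2) = 21/45 = 0.4667
Interval: (0.01, 0.19)
Contains mode? 0

0


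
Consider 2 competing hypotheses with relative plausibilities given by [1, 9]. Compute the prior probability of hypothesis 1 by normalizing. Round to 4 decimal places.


Sum of weights = 1 + 9 = 10
Normalized prior for H1 = 1 / 10
= 0.1

0.1


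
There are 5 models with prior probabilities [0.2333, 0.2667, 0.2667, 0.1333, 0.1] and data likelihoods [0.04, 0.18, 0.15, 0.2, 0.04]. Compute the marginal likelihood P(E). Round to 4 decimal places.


P(E) = sum over models of P(M_i) * P(E|M_i)
= 0.2333*0.04 + 0.2667*0.18 + 0.2667*0.15 + 0.1333*0.2 + 0.1*0.04
= 0.128

0.128


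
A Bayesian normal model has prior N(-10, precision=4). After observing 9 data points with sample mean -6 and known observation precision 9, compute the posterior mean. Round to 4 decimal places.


Posterior mean = (prior_precision * prior_mean + n * data_precision * data_mean) / (prior_precision + n * data_precision)
Numerator = 4*-10 + 9*9*-6 = -526
Denominator = 4 + 9*9 = 85
Posterior mean = -6.1882

-6.1882


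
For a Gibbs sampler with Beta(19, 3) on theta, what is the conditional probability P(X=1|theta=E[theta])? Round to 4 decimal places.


E[theta] = 19/(19+3) = 0.8636
P(X=1|theta) = theta = 0.8636

0.8636


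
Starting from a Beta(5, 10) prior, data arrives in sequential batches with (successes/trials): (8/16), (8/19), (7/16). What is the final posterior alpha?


In sequential Bayesian updating, we sum all successes.
Total successes = 23
Final alpha = 5 + 23 = 28

28


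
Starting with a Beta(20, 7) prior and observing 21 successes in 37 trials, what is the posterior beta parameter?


Posterior beta = prior beta + failures
Failures = 37 - 21 = 16
beta_post = 7 + 16 = 23

23


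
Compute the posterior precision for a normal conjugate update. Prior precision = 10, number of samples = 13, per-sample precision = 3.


tau_post = tau_0 + n * tau
= 10 + 13 * 3 = 49

49


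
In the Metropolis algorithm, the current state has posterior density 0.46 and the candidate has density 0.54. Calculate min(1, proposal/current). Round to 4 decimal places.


Ratio = 0.54/0.46 = 1.1739
Acceptance probability = min(1, 1.1739)
= 1.0

1.0


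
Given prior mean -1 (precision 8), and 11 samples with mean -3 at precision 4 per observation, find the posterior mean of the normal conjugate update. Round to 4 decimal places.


The posterior mean is a precision-weighted average of prior and data.
Post. prec. = 8 + 44 = 52
Post. mean = (-8 + -132)/52 = -140/52 = -2.6923

-2.6923


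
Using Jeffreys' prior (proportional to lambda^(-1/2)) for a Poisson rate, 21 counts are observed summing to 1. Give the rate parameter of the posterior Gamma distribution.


Conjugate update: Gamma(prior_shape + S, prior_rate + n).
Prior shape = 0.5, prior rate = 0.
Posterior rate = 0 + n = 21

21.0


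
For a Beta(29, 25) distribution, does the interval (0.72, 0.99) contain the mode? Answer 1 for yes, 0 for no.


Mode of Beta(a,b) = (a-1)/(a+b-2)
= (29-1)/(29+25-2) = 0.5385
Check: 0.72 <= 0.5385 <= 0.99?
Result: 0

0


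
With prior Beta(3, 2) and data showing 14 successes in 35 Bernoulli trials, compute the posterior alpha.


Conjugate update: alpha_posterior = alpha_prior + k
= 3 + 14 = 17

17


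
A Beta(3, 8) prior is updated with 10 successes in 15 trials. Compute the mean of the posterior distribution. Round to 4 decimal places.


After update: Beta(13, 13)
Mean = 13 / (13 + 13) = 13 / 26
= 0.5

0.5


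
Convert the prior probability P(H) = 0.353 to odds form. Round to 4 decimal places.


P(not H) = 1 - 0.353 = 0.647
Odds = 0.353 / 0.647 = 0.5456

0.5456


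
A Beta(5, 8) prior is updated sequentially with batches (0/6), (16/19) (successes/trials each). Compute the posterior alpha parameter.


Sequential conjugate updating is equivalent to a single batch update.
Total successes across all batches = 16
alpha_posterior = alpha_prior + total_successes = 5 + 16
= 21

21


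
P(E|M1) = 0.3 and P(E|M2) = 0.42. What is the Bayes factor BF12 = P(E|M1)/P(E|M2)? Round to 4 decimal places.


Bayes factor BF12 = P(E|M1) / P(E|M2)
= 0.3 / 0.42
= 0.7143

0.7143


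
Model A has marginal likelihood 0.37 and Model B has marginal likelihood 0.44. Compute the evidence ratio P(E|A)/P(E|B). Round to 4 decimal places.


Evidence ratio = P(E|A) / P(E|B)
= 0.37 / 0.44
= 0.8409

0.8409


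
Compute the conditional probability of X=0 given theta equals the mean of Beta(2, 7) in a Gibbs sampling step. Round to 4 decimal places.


Mean of Beta(2, 7) = 0.2222
P(X=0 | theta=0.2222) = 0.7778

0.7778


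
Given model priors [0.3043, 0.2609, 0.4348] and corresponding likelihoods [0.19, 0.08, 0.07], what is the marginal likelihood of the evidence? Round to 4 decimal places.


P(E) = sum_i P(M_i) P(E|M_i)
= 0.0578 + 0.0209 + 0.0304
= 0.1091

0.1091


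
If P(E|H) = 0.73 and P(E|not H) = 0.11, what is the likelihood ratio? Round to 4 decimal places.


Likelihood ratio = P(E|H) / P(E|not H)
= 0.73 / 0.11
= 6.6364

6.6364


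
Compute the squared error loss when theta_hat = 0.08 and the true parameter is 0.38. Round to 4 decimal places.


L = (theta_hat - theta_true)^2
= (0.08 - 0.38)^2
= -0.3^2 = 0.09

0.09


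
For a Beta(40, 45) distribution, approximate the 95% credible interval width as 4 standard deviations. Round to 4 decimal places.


Variance of Beta(a,b) = ab / ((a+b)^2 * (a+b+1))
= 40*45 / ((85)^2 * 86)
= 0.0029
SD = sqrt(0.0029) = 0.0538
Width = 4 * SD = 0.2153

0.2153


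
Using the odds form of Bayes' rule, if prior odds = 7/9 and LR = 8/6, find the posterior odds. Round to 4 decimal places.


Bayes' rule in odds form: posterior odds = prior odds * LR
= (7 * 8) / (9 * 6)
= 56/54 = 1.037

1.037


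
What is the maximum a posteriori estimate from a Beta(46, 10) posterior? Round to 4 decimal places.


The MAP estimate equals the mode of the distribution.
Mode of Beta(a,b) = (a-1)/(a+b-2)
= 45/54
= 0.8333

0.8333


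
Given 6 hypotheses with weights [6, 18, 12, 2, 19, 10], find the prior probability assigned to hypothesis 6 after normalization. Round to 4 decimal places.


To normalize, divide each weight by the sum of all weights.
Sum = 67
Prior(H6) = 10/67 = 0.1493

0.1493


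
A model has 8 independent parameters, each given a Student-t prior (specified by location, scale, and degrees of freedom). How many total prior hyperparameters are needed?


Each Student-t prior needs 3 hyperparameters (location, scale, and degrees of freedom).
Total = 3 * 8 = 24

24


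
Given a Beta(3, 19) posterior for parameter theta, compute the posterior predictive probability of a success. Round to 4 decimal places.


For a Beta-Bernoulli model, the predictive probability is the mean:
P(success) = 3/(3+19) = 3/22 = 0.1364

0.1364


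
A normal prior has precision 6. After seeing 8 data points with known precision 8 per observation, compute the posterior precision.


In the conjugate normal model, precisions add:
tau_posterior = tau_prior + n * tau_data
= 6 + 8*8 = 70

70


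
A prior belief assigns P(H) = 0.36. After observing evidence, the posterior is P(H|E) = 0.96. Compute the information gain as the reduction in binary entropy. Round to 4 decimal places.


H(prior) = -0.36*log2(0.36) - 0.64*log2(0.64)
= 0.9427
H(post) = -0.96*log2(0.96) - 0.04*log2(0.04)
= 0.2423
IG = 0.9427 - 0.2423 = 0.7004

0.7004


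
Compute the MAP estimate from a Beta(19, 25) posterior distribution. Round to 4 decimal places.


MAP = mode of Beta distribution
= (alpha - 1)/(alpha + beta - 2)
= (19-1)/(19+25-2)
= 18/42 = 0.4286

0.4286


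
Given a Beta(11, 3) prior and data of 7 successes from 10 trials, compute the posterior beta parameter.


Number of failures = 10 - 7 = 3
Posterior beta = 3 + 3 = 6

6


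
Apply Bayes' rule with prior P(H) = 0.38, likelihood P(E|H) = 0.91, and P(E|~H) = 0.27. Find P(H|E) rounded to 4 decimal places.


Step 1: Compute marginal P(E) = P(E|H)P(H) + P(E|~H)P(~H)
= 0.91*0.38 + 0.27*0.62 = 0.5132
Step 2: P(H|E) = P(E|H)P(H)/P(E) = 0.3458/0.5132
= 0.6738

0.6738


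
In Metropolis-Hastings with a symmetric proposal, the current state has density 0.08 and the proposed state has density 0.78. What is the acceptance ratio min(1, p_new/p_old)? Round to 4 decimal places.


Ratio = p_new / p_old = 0.78 / 0.08 = 9.75
Acceptance = min(1, 9.75) = 1.0

1.0


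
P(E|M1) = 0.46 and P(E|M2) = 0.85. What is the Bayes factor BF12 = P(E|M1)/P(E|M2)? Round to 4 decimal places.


Bayes factor BF12 = P(E|M1) / P(E|M2)
= 0.46 / 0.85
= 0.5412

0.5412


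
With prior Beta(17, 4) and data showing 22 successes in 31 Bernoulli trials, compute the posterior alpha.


Conjugate update: alpha_posterior = alpha_prior + k
= 17 + 22 = 39

39


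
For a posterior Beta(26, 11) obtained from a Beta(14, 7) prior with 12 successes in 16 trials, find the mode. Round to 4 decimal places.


Mode = (alpha - 1) / (alpha + beta - 2)
= 25 / 35
= 0.7143

0.7143


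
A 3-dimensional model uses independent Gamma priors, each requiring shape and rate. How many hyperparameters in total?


Per parameter: 2 (shape and rate).
Total = 3 * 2 = 6

6


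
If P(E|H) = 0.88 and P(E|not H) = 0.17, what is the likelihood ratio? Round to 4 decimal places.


Likelihood ratio = P(E|H) / P(E|not H)
= 0.88 / 0.17
= 5.1765

5.1765


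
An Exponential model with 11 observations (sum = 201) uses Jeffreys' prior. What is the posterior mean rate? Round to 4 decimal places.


Posterior Gamma(11, 201)
E[lambda] = 11/201 = 0.0547

0.0547


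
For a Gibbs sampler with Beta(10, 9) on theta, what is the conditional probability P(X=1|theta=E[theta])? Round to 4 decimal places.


E[theta] = 10/(10+9) = 0.5263
P(X=1|theta) = theta = 0.5263

0.5263


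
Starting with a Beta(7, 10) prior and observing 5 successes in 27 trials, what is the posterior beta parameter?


Posterior beta = prior beta + failures
Failures = 27 - 5 = 22
beta_post = 10 + 22 = 32

32


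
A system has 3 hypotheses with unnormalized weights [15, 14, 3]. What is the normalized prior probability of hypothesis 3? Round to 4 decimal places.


The normalized prior is the weight divided by the total.
Total weight = 32
P(H3) = 3 / 32 = 0.0938

0.0938


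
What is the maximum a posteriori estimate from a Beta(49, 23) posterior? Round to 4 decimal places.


The MAP estimate equals the mode of the distribution.
Mode of Beta(a,b) = (a-1)/(a+b-2)
= 48/70
= 0.6857

0.6857


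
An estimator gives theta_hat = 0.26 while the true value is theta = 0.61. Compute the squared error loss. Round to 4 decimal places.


The squared error loss is (theta_hat - theta)^2
= (0.26 - 0.61)^2
= (-0.35)^2 = 0.1225

0.1225


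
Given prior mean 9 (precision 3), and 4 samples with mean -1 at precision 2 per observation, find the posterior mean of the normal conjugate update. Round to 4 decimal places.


The posterior mean is a precision-weighted average of prior and data.
Post. prec. = 3 + 8 = 11
Post. mean = (27 + -8)/11 = 19/11 = 1.7273

1.7273


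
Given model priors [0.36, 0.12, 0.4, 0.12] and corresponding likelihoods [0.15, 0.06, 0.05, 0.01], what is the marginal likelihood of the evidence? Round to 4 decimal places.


P(E) = sum_i P(M_i) P(E|M_i)
= 0.054 + 0.0072 + 0.02 + 0.0012
= 0.0824

0.0824


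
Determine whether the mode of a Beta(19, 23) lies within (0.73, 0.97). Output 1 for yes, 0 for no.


First find the mode: (a-1)/(a+b-2) = 0.45
Is 0.45 in (0.73, 0.97)? 0

0


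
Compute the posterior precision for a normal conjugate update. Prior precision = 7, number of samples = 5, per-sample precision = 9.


tau_post = tau_0 + n * tau
= 7 + 5 * 9 = 52

52


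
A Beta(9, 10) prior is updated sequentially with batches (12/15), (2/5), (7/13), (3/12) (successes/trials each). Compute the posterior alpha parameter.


Sequential conjugate updating is equivalent to a single batch update.
Total successes across all batches = 24
alpha_posterior = alpha_prior + total_successes = 9 + 24
= 33

33


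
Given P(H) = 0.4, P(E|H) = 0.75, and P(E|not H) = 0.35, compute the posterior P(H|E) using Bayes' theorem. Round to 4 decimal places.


By Bayes' theorem: P(H|E) = P(E|H)*P(H) / P(E)
P(E) = P(E|H)*P(H) + P(E|not H)*P(not H)
P(E) = 0.75*0.4 + 0.35*0.6 = 0.51
P(H|E) = 0.75*0.4 / 0.51 = 0.5882

0.5882


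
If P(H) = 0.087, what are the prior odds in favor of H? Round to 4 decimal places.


Prior odds = P(H) / (1 - P(H))
= 0.087 / 0.913
= 0.0953

0.0953


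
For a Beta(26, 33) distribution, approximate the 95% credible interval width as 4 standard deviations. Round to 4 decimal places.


Variance of Beta(a,b) = ab / ((a+b)^2 * (a+b+1))
= 26*33 / ((59)^2 * 60)
= 0.0041
SD = sqrt(0.0041) = 0.0641
Width = 4 * SD = 0.2564

0.2564


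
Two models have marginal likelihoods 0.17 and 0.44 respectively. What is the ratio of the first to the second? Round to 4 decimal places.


Evidence ratio = 0.17 / 0.44
= 0.3864

0.3864


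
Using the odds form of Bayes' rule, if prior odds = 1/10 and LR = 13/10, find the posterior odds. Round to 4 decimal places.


Bayes' rule in odds form: posterior odds = prior odds * LR
= (1 * 13) / (10 * 10)
= 13/100 = 0.13

0.13


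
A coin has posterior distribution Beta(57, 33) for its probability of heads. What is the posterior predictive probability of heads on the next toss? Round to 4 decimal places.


Posterior predictive = E[theta] = alpha/(alpha+beta)
= 57/90
= 0.6333

0.6333


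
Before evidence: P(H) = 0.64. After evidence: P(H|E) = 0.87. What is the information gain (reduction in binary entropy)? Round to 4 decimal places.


Prior entropy = 0.9427
Posterior entropy = 0.5574
Information gain = 0.9427 - 0.5574 = 0.3852

0.3852


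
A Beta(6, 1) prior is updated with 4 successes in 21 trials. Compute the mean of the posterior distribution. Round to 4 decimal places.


After update: Beta(10, 18)
Mean = 10 / (10 + 18) = 10 / 28
= 0.3571

0.3571


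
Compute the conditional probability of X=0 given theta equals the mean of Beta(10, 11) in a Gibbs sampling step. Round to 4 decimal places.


Mean of Beta(10, 11) = 0.4762
P(X=0 | theta=0.4762) = 0.5238

0.5238


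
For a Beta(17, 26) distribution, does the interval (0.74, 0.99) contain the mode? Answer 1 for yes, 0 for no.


Mode of Beta(a,b) = (a-1)/(a+b-2)
= (17-1)/(17+26-2) = 0.3902
Check: 0.74 <= 0.3902 <= 0.99?
Result: 0

0


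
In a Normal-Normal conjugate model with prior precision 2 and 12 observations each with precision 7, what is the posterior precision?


Posterior precision = prior precision + n * observation precision
= 2 + 12 * 7
= 2 + 84 = 86

86


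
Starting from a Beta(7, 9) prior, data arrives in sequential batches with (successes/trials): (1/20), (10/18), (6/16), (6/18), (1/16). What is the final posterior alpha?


In sequential Bayesian updating, we sum all successes.
Total successes = 24
Final alpha = 7 + 24 = 31

31


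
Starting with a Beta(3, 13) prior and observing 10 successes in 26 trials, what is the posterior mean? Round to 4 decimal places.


Posterior parameters: alpha = 3 + 10 = 13
beta = 13 + 16 = 29
Posterior mean = alpha / (alpha + beta) = 13 / 42
= 0.3095

0.3095


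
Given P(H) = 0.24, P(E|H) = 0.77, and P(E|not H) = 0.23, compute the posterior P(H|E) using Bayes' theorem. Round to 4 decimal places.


By Bayes' theorem: P(H|E) = P(E|H)*P(H) / P(E)
P(E) = P(E|H)*P(H) + P(E|not H)*P(not H)
P(E) = 0.77*0.24 + 0.23*0.76 = 0.3596
P(H|E) = 0.77*0.24 / 0.3596 = 0.5139

0.5139


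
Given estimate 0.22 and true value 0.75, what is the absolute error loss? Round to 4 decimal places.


Absolute error = |estimate - true|
= |-0.53| = 0.53

0.53


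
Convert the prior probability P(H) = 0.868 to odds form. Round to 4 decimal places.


P(not H) = 1 - 0.868 = 0.132
Odds = 0.868 / 0.132 = 6.5758

6.5758
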